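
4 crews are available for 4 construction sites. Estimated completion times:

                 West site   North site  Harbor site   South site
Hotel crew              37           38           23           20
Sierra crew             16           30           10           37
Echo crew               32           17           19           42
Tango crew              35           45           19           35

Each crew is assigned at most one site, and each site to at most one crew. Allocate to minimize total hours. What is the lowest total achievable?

Minimum total: 72 hours

This is the linear assignment problem.
Optimal: Hotel crew→South site (20 hours), Sierra crew→West site (16 hours), Echo crew→North site (17 hours), Tango crew→Harbor site (19 hours) — total 20+16+17+19 = 72 hours.
Row-greedy (each crew in turn takes its cheapest remaining site) gives 82 hours, worse by 10.
Next-best assignment: Hotel crew→South site, Sierra crew→Harbor site, Echo crew→North site, Tango crew→West site = 82 hours.
No other one-to-one assignment undercuts 72 hours.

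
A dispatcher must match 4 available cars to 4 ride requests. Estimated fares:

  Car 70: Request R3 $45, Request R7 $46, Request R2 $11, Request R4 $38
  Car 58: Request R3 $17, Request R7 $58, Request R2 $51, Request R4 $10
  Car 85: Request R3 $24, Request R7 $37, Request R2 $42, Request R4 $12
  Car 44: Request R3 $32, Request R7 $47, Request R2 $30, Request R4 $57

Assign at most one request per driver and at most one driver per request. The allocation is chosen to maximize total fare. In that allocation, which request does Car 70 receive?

Car 70 receives Request R3.

Optimal: Car 70→Request R3 ($45), Car 58→Request R7 ($58), Car 85→Request R2 ($42), Car 44→Request R4 ($57) — total 45+58+42+57 = $202.
Row-greedy (each driver in turn takes its best remaining request) gives $178, worse by 24.
Next-best assignment: Car 70→Request R3, Car 58→Request R2, Car 85→Request R7, Car 44→Request R4 = $190.
Every other assignment is strictly worse.
Car 70's own top request is Request R7 ($46), but forcing Car 70→Request R7 and reassigning the rest optimally gives only $178 — worse by 24.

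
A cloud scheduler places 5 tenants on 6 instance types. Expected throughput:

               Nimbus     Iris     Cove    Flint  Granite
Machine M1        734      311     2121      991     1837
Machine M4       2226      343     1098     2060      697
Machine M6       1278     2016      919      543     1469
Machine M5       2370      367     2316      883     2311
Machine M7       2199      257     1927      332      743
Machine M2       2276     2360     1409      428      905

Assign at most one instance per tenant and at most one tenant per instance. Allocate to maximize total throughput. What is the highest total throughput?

Maximum total: 11051 ops/s

Treat this as an assignment problem: match each tenant to one instance.
Optimal: Nimbus→Machine M7 (2199 ops/s), Iris→Machine M2 (2360 ops/s), Cove→Machine M1 (2121 ops/s), Flint→Machine M4 (2060 ops/s), Granite→Machine M5 (2311 ops/s) — total 2199+2360+2121+2060+2311 = 11051 ops/s.
Max-entry greedy (repeatedly take the single best remaining cell) gives 10380 ops/s, worse by 671.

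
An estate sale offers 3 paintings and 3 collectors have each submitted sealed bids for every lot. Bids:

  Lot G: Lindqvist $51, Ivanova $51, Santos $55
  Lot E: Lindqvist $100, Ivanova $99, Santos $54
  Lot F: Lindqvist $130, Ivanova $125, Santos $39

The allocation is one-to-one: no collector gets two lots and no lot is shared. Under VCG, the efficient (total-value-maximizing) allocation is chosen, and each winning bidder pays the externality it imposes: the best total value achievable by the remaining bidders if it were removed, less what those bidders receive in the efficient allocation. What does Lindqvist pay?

Lindqvist pays $26.

Efficient allocation: Lindqvist→Lot F ($130), Ivanova→Lot E ($99), Santos→Lot G ($55); total welfare W = $284.
Lindqvist receives Lot F at value $130, so the others get W − 130 = $154.
Without Lindqvist: best allocation of the remaining 2 bidders over all 3 lots is Ivanova→Lot F ($125), Santos→Lot G ($55), total $180.
VCG payment = (others' best without Lindqvist) − (others' welfare with Lindqvist) = 180 − 154 = $26.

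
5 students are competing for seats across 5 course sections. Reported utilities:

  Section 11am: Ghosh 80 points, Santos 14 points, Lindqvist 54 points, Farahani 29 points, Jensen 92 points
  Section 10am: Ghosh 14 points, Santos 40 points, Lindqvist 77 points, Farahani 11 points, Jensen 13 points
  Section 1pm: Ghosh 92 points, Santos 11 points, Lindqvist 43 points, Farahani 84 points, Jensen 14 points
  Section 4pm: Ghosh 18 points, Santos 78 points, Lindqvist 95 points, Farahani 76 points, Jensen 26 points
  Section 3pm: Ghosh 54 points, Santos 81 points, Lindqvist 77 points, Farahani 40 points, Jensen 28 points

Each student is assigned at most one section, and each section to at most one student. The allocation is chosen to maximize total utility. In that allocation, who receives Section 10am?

Optimal: Ghosh→Section 1pm (92 points), Santos→Section 3pm (81 points), Lindqvist→Section 10am (77 points), Farahani→Section 4pm (76 points), Jensen→Section 11am (92 points) — total 92+81+77+76+92 = 418 points.
Max-entry greedy (repeatedly take the single best remaining cell) gives 371 points, worse by 47.
Every other assignment is strictly worse.
Lindqvist's own top section is Section 4pm (95 points), but forcing Lindqvist→Section 4pm and reassigning the rest optimally gives only 371 points — worse by 47.

Lindqvist receives Section 10am.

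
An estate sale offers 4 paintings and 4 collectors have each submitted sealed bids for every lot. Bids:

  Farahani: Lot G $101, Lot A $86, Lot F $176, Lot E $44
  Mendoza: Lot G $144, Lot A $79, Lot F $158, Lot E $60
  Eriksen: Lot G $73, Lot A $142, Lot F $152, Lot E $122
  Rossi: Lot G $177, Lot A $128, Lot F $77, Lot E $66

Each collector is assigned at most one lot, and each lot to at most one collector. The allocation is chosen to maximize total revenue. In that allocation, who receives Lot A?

Rossi receives Lot A.

Optimal: Farahani→Lot F ($176), Mendoza→Lot G ($144), Eriksen→Lot E ($122), Rossi→Lot A ($128) — total 176+144+122+128 = $570.
Column-greedy (each lot in turn goes to its best remaining collector) gives $555, worse by 15.
Rossi's own top lot is Lot G ($177), but forcing Rossi→Lot G and reassigning the rest optimally gives only $555 — worse by 15.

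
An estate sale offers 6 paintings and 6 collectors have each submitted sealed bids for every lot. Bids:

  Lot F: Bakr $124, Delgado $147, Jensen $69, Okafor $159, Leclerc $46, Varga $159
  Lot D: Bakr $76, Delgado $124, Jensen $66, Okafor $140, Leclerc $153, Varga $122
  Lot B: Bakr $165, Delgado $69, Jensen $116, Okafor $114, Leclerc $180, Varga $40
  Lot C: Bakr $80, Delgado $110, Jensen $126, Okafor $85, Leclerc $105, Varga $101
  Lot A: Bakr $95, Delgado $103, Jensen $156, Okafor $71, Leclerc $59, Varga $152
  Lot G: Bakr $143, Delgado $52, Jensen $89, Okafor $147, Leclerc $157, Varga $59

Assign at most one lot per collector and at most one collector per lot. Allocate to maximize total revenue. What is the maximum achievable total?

Optimal: Bakr→Lot B ($165), Delgado→Lot F ($147), Jensen→Lot C ($126), Okafor→Lot G ($147), Leclerc→Lot D ($153), Varga→Lot A ($152) — total 165+147+126+147+153+152 = $890.
Max-entry greedy (repeatedly take the single best remaining cell) gives $863, worse by 27.
No other one-to-one assignment exceeds $890.

Max total: $890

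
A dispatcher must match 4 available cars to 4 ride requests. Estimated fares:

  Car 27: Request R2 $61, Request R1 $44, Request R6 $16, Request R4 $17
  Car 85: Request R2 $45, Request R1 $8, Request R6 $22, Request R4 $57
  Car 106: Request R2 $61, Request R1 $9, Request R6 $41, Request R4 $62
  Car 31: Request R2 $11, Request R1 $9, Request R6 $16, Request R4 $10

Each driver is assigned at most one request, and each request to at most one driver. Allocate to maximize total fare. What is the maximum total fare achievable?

Treat this as an assignment problem: match each driver to one request.
Optimal: Car 27→Request R1 ($44), Car 85→Request R4 ($57), Car 106→Request R2 ($61), Car 31→Request R6 ($16) — total 44+57+61+16 = $178.
Swapping Car 106↔Car 27 (Car 106→Request R1 $9, Car 27→Request R2 $61) loses 35.
Every other assignment is strictly worse.

Max total: $178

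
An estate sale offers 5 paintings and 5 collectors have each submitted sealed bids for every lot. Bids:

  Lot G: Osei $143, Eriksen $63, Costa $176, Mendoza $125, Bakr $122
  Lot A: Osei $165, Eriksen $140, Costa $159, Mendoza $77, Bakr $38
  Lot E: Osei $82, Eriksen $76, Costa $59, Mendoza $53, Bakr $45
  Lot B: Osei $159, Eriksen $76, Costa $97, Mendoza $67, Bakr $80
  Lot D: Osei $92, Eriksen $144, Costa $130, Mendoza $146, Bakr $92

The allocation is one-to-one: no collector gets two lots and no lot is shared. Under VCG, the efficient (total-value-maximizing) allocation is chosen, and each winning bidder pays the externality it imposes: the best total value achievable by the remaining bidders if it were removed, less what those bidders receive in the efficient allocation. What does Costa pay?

Costa pays $77.

Efficient allocation: Osei→Lot B ($159), Eriksen→Lot A ($140), Costa→Lot G ($176), Mendoza→Lot D ($146), Bakr→Lot E ($45); total welfare W = $666.
Costa receives Lot G at value $176, so the others get W − 176 = $490.
Without Costa: best allocation of the remaining 4 bidders over all 5 lots is Osei→Lot B ($159), Eriksen→Lot A ($140), Mendoza→Lot D ($146), Bakr→Lot G ($122), total $567.
VCG payment = (others' best without Costa) − (others' welfare with Costa) = 567 − 490 = $77.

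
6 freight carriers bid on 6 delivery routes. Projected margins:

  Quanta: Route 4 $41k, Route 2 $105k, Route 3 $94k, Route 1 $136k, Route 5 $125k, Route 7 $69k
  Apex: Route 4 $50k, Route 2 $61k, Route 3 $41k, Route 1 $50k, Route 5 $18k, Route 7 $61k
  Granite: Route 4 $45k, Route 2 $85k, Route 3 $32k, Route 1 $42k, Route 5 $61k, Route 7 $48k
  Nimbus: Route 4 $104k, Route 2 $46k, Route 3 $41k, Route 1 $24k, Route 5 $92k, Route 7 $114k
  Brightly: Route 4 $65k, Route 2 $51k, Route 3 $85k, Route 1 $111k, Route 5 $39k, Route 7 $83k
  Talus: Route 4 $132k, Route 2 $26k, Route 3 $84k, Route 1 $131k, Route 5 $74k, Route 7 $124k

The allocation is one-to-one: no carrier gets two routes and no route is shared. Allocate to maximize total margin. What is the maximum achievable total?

Maximum total: $608k

Optimal: Quanta→Route 5 ($125k), Apex→Route 3 ($41k), Granite→Route 2 ($85k), Nimbus→Route 7 ($114k), Brightly→Route 1 ($111k), Talus→Route 4 ($132k) — total 125+41+85+114+111+132 = $608k.
Column-greedy (each route in turn goes to its best remaining carrier) gives $512k, worse by 96.
Every other assignment is strictly worse.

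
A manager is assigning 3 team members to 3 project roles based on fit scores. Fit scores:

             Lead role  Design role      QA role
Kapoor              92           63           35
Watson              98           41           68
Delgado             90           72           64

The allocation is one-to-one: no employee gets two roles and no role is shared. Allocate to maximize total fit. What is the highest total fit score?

Max total: 232 pts

This is a one-to-one assignment (maximum-weight bipartite matching).
Optimal: Kapoor→Lead role (92 pts), Watson→QA role (68 pts), Delgado→Design role (72 pts) — total 92+68+72 = 232 pts.
Column-greedy (each role in turn goes to its best remaining employee) gives 205 pts, worse by 27.
No other one-to-one assignment exceeds 232 pts.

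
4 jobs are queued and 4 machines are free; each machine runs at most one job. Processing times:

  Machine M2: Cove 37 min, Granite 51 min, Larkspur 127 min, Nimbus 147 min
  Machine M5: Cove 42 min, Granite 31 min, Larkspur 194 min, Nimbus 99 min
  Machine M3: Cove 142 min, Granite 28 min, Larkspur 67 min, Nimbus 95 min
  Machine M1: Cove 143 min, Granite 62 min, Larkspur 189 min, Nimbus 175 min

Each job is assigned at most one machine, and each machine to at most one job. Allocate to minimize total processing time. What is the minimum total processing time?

Minimum total: 265 min

Optimal: Cove→Machine M2 (37 min), Granite→Machine M1 (62 min), Larkspur→Machine M3 (67 min), Nimbus→Machine M5 (99 min) — total 37+62+67+99 = 265 min.
Column-greedy (each machine in turn goes to its cheapest remaining job) gives 310 min, worse by 45.
Next-best assignment: Cove→Machine M2, Granite→Machine M5, Larkspur→Machine M3, Nimbus→Machine M1 = 310 min.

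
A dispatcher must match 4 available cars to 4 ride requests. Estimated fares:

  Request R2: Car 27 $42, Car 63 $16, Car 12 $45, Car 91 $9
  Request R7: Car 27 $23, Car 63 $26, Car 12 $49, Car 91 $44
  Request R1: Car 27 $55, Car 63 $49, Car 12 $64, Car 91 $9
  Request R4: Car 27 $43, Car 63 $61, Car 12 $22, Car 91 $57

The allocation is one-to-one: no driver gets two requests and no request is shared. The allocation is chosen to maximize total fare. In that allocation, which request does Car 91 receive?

Car 91 receives Request R7.

Optimal: Car 27→Request R2 ($42), Car 63→Request R4 ($61), Car 12→Request R1 ($64), Car 91→Request R7 ($44) — total 42+61+64+44 = $211.
Row-greedy (each driver in turn takes its best remaining request) gives $174, worse by 37.
Swapping Car 63↔Car 12 (Car 63→Request R1 $49, Car 12→Request R4 $22) loses 54.
Car 91's own top request is Request R4 ($57), but forcing Car 91→Request R4 and reassigning the rest optimally gives only $197 — worse by 14.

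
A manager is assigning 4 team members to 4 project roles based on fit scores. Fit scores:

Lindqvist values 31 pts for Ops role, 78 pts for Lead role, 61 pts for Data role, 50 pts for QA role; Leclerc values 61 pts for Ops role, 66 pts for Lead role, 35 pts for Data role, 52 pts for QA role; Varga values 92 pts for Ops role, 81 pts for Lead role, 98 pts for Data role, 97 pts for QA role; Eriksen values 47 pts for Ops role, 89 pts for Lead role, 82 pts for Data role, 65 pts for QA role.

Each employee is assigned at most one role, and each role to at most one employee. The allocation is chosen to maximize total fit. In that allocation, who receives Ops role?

Leclerc receives Ops role.

Treat this as an assignment problem: match each employee to one role.
Optimal: Lindqvist→Lead role (78 pts), Leclerc→Ops role (61 pts), Varga→QA role (97 pts), Eriksen→Data role (82 pts) — total 78+61+97+82 = 318 pts.
Column-greedy (each role in turn goes to its best remaining employee) gives 294 pts, worse by 24.
Leclerc's own top role is Lead role (66 pts), but forcing Leclerc→Lead role and reassigning the rest optimally gives only 290 pts — worse by 28.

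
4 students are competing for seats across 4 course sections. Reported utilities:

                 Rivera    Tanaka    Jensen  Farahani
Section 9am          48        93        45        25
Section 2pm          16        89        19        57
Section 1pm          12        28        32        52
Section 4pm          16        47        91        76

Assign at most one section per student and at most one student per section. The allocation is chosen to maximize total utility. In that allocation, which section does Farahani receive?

Farahani receives Section 1pm.

Optimal: Rivera→Section 9am (48 points), Tanaka→Section 2pm (89 points), Jensen→Section 4pm (91 points), Farahani→Section 1pm (52 points) — total 48+89+91+52 = 280 points.
Column-greedy (each section in turn goes to its best remaining student) gives 198 points, worse by 82.
Next-best assignment: Rivera→Section 1pm, Tanaka→Section 9am, Jensen→Section 4pm, Farahani→Section 2pm = 253 points.
No other one-to-one assignment exceeds 280 points.
Farahani's own top section is Section 4pm (76 points), but forcing Farahani→Section 4pm and reassigning the rest optimally gives only 245 points — worse by 35.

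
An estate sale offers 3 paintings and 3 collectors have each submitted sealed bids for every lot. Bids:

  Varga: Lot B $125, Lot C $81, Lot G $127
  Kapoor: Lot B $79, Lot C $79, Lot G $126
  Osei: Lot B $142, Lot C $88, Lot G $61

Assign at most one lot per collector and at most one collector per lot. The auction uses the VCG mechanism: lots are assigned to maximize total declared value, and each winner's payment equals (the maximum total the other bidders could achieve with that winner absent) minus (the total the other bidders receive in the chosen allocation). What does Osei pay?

Efficient allocation: Varga→Lot C ($81), Kapoor→Lot G ($126), Osei→Lot B ($142); total welfare W = $349.
Osei receives Lot B at value $142, so the others get W − 142 = $207.
Without Osei: best allocation of the remaining 2 bidders over all 3 lots is Varga→Lot B ($125), Kapoor→Lot G ($126), total $251.
VCG payment = (others' best without Osei) − (others' welfare with Osei) = 251 − 207 = $44.

Osei pays $44.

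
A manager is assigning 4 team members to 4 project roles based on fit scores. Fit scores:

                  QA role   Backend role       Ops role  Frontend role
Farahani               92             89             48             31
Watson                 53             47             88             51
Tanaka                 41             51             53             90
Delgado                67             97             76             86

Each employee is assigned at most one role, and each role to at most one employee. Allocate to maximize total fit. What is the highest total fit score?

Optimal: Farahani→QA role (92 pts), Watson→Ops role (88 pts), Tanaka→Frontend role (90 pts), Delgado→Backend role (97 pts) — total 92+88+90+97 = 367 pts.
Next-best assignment: Farahani→Backend role, Watson→Ops role, Tanaka→Frontend role, Delgado→QA role = 334 pts.
No other one-to-one assignment exceeds 367 pts.

Max total: 367 pts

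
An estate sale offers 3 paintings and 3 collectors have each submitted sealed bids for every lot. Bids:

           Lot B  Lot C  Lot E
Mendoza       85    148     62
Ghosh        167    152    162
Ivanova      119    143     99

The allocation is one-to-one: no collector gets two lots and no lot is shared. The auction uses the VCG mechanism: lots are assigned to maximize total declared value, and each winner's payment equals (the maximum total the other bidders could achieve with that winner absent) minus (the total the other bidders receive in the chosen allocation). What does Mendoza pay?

Mendoza pays $29.

Efficient allocation: Mendoza→Lot C ($148), Ghosh→Lot E ($162), Ivanova→Lot B ($119); total welfare W = $429.
Mendoza receives Lot C at value $148, so the others get W − 148 = $281.
Without Mendoza: best allocation of the remaining 2 bidders over all 3 lots is Ghosh→Lot B ($167), Ivanova→Lot C ($143), total $310.
VCG payment = (others' best without Mendoza) − (others' welfare with Mendoza) = 310 − 281 = $29.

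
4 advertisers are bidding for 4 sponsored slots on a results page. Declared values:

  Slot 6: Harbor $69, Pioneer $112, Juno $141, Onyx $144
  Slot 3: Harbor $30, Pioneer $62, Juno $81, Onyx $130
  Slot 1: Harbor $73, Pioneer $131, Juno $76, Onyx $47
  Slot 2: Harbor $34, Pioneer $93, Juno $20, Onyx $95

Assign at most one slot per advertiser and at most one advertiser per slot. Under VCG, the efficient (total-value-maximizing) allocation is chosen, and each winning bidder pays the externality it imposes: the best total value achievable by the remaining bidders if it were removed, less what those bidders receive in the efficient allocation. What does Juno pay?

Efficient allocation: Harbor→Slot 1 ($73), Pioneer→Slot 2 ($93), Juno→Slot 6 ($141), Onyx→Slot 3 ($130); total welfare W = $437.
Juno receives Slot 6 at value $141, so the others get W − 141 = $296.
Without Juno: best allocation of the remaining 3 bidders over all 4 slots is Harbor→Slot 6 ($69), Pioneer→Slot 1 ($131), Onyx→Slot 3 ($130), total $330.
VCG payment = (others' best without Juno) − (others' welfare with Juno) = 330 − 296 = $34.

Juno pays $34.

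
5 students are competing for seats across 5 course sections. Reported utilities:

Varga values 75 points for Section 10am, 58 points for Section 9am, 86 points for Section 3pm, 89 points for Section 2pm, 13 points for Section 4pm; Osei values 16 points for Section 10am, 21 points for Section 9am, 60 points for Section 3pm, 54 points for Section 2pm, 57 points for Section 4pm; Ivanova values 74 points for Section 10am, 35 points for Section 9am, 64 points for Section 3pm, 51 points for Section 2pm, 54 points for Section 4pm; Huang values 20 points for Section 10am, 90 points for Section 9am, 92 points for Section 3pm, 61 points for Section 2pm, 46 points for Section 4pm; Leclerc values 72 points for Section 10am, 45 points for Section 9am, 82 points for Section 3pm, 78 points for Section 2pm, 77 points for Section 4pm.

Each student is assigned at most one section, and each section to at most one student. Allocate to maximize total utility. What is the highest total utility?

Max total: 392 points

This is the linear assignment problem.
Optimal: Varga→Section 2pm (89 points), Osei→Section 4pm (57 points), Ivanova→Section 10am (74 points), Huang→Section 9am (90 points), Leclerc→Section 3pm (82 points) — total 89+57+74+90+82 = 392 points.
Max-entry greedy (repeatedly take the single best remaining cell) gives 353 points, worse by 39.
Swapping Osei↔Ivanova (Osei→Section 10am 16 points, Ivanova→Section 4pm 54 points) loses 61.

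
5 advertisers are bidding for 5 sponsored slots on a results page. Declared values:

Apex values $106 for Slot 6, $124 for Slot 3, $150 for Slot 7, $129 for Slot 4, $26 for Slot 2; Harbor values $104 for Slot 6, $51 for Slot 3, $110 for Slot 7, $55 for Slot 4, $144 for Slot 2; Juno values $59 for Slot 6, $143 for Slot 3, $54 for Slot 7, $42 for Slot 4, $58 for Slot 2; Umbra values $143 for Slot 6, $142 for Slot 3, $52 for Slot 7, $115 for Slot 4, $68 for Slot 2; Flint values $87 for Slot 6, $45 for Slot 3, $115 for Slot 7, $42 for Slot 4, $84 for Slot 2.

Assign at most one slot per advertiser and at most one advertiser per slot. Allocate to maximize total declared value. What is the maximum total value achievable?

Max total: $674

Optimal: Apex→Slot 4 ($129), Harbor→Slot 2 ($144), Juno→Slot 3 ($143), Umbra→Slot 6 ($143), Flint→Slot 7 ($115) — total 129+144+143+143+115 = $674.
Row-greedy (each advertiser in turn takes its best remaining slot) gives $622, worse by 52.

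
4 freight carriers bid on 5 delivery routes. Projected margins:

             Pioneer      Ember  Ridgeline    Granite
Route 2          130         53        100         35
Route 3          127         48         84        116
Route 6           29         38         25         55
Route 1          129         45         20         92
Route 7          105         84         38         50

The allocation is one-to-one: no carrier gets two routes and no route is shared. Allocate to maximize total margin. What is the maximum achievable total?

Max total: $429k

Optimal: Pioneer→Route 1 ($129k), Ember→Route 7 ($84k), Ridgeline→Route 2 ($100k), Granite→Route 3 ($116k) — total 129+84+100+116 = $429k.
Max-entry greedy (repeatedly take the single best remaining cell) gives $355k, worse by 74.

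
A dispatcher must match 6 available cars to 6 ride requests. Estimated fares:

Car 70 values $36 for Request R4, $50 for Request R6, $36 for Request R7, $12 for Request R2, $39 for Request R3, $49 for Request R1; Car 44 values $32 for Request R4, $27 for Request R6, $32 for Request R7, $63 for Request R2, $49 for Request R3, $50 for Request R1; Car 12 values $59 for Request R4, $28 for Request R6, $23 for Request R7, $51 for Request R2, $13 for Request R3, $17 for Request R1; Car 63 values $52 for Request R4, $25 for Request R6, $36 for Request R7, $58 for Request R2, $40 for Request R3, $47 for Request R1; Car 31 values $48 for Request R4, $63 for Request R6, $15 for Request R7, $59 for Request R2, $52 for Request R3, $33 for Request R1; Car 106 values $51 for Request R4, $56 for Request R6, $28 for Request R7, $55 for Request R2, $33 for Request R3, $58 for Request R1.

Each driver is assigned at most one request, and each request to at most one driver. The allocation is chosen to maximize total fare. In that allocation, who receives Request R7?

Car 70 receives Request R7.

Optimal: Car 70→Request R7 ($36), Car 44→Request R3 ($49), Car 12→Request R4 ($59), Car 63→Request R2 ($58), Car 31→Request R6 ($63), Car 106→Request R1 ($58) — total 36+49+59+58+63+58 = $323.
Row-greedy (each driver in turn takes its best remaining request) gives $299, worse by 24.
Next-best assignment: Car 70→Request R7, Car 44→Request R2, Car 12→Request R4, Car 63→Request R3, Car 31→Request R6, Car 106→Request R1 = $319.
Swapping Car 70↔Car 12 (Car 70→Request R4 $36, Car 12→Request R7 $23) loses 36.
Every other assignment is strictly worse.
Car 70's own top request is Request R6 ($50), but forcing Car 70→Request R6 and reassigning the rest optimally gives only $318 — worse by 5.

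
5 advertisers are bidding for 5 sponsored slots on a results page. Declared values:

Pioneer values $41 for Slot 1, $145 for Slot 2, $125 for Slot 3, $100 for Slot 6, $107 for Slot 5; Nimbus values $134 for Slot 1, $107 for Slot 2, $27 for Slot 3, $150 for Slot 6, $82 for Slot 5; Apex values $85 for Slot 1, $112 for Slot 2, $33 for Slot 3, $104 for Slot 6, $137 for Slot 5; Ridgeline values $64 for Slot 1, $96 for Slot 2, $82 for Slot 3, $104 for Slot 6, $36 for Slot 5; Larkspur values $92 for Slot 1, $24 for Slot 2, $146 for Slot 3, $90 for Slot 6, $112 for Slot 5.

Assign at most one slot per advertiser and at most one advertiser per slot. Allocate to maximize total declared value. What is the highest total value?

Max total: $666

Optimal: Pioneer→Slot 2 ($145), Nimbus→Slot 1 ($134), Apex→Slot 5 ($137), Ridgeline→Slot 6 ($104), Larkspur→Slot 3 ($146) — total 145+134+137+104+146 = $666.
Column-greedy (each slot in turn goes to its best remaining advertiser) gives $565, worse by 101.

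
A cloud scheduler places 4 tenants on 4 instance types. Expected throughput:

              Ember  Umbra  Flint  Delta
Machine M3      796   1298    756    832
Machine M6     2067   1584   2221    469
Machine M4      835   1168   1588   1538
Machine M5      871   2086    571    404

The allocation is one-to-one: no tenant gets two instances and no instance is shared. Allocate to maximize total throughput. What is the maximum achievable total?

Optimal: Ember→Machine M3 (796 ops/s), Umbra→Machine M5 (2086 ops/s), Flint→Machine M6 (2221 ops/s), Delta→Machine M4 (1538 ops/s) — total 796+2086+2221+1538 = 6641 ops/s.
Row-greedy (each tenant in turn takes its best remaining instance) gives 6573 ops/s, worse by 68.
Next-best assignment: Ember→Machine M6, Umbra→Machine M5, Flint→Machine M4, Delta→Machine M3 = 6573 ops/s.
Swapping Ember↔Delta (Ember→Machine M4 835 ops/s, Delta→Machine M3 832 ops/s) loses 667.

Maximum total: 6641 ops/s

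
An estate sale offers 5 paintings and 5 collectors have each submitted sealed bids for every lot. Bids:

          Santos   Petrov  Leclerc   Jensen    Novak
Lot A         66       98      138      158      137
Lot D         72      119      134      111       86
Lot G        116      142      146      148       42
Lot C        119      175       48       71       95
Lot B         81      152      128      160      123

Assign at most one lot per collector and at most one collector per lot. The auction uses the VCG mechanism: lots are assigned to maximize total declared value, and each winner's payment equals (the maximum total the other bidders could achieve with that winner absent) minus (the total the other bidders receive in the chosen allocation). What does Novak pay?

Efficient allocation: Santos→Lot G ($116), Petrov→Lot C ($175), Leclerc→Lot D ($134), Jensen→Lot B ($160), Novak→Lot A ($137); total welfare W = $722.
Novak receives Lot A at value $137, so the others get W − 137 = $585.
Without Novak: best allocation of the remaining 4 bidders over all 5 lots is Santos→Lot G ($116), Petrov→Lot C ($175), Leclerc→Lot A ($138), Jensen→Lot B ($160), total $589.
VCG payment = (others' best without Novak) − (others' welfare with Novak) = 589 − 585 = $4.

Novak pays $4.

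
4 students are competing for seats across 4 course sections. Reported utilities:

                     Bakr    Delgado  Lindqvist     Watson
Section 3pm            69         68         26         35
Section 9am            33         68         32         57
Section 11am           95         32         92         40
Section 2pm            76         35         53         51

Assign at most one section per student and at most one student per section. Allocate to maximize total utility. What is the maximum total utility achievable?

Maximum total: 293 points

Optimal: Bakr→Section 2pm (76 points), Delgado→Section 3pm (68 points), Lindqvist→Section 11am (92 points), Watson→Section 9am (57 points) — total 76+68+92+57 = 293 points.
Swapping Lindqvist↔Delgado (Lindqvist→Section 3pm 26 points, Delgado→Section 11am 32 points) loses 102.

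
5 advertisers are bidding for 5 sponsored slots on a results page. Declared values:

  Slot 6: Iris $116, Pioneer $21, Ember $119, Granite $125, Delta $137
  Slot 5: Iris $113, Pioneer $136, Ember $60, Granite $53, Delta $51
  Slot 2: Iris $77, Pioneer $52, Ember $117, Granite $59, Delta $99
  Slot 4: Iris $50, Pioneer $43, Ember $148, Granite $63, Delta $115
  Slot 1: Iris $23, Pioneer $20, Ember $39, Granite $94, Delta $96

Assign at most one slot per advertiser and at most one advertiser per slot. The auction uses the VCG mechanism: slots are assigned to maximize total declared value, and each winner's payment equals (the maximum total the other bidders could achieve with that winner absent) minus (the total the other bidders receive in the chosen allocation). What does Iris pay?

Iris pays $38.

Efficient allocation: Iris→Slot 6 ($116), Pioneer→Slot 5 ($136), Ember→Slot 4 ($148), Granite→Slot 1 ($94), Delta→Slot 2 ($99); total welfare W = $593.
Iris receives Slot 6 at value $116, so the others get W − 116 = $477.
Without Iris: best allocation of the remaining 4 bidders over all 5 slots is Pioneer→Slot 5 ($136), Ember→Slot 4 ($148), Granite→Slot 1 ($94), Delta→Slot 6 ($137), total $515.
VCG payment = (others' best without Iris) − (others' welfare with Iris) = 515 − 477 = $38.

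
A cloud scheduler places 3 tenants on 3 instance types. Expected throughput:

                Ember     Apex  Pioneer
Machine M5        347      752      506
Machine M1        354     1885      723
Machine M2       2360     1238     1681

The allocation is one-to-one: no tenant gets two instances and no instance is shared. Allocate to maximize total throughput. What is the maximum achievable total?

Optimal: Ember→Machine M2 (2360 ops/s), Apex→Machine M1 (1885 ops/s), Pioneer→Machine M5 (506 ops/s) — total 2360+1885+506 = 4751 ops/s.
Column-greedy (each instance in turn goes to its best remaining tenant) gives 3835 ops/s, worse by 916.

Max total: 4751 ops/s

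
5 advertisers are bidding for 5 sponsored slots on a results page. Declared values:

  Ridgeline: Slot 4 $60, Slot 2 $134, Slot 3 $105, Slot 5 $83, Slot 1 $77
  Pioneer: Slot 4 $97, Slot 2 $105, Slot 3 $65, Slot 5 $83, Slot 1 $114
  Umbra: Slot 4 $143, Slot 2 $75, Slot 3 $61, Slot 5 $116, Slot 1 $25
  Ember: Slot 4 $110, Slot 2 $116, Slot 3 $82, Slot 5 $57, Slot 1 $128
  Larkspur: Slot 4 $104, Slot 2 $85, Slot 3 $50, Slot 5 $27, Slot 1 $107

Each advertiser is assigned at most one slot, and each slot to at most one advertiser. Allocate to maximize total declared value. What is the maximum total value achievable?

Treat this as an assignment problem: match each advertiser to one slot.
Optimal: Ridgeline→Slot 3 ($105), Pioneer→Slot 2 ($105), Umbra→Slot 5 ($116), Ember→Slot 1 ($128), Larkspur→Slot 4 ($104) — total 105+105+116+128+104 = $558.
Row-greedy (each advertiser in turn takes its best remaining slot) gives $500, worse by 58.
Next-best assignment: Ridgeline→Slot 3, Pioneer→Slot 1, Umbra→Slot 5, Ember→Slot 2, Larkspur→Slot 4 = $555.
Swapping Ridgeline↔Larkspur (Ridgeline→Slot 4 $60, Larkspur→Slot 3 $50) loses 99.

Maximum total: $558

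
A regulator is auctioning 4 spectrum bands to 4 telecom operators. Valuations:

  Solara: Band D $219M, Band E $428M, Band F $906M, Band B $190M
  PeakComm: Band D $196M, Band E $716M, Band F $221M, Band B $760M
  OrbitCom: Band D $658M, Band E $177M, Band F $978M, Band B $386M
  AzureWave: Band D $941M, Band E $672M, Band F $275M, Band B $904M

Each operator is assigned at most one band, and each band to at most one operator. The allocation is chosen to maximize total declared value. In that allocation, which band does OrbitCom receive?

This is the linear assignment problem.
Optimal: Solara→Band F ($906M), PeakComm→Band E ($716M), OrbitCom→Band D ($658M), AzureWave→Band B ($904M) — total 906+716+658+904 = $3184M.
Row-greedy (each operator in turn takes its best remaining band) gives $2996M, worse by 188.
Every other assignment is strictly worse.
OrbitCom's own top band is Band F ($978M), but forcing OrbitCom→Band F and reassigning the rest optimally gives only $3107M — worse by 77.

OrbitCom receives Band D.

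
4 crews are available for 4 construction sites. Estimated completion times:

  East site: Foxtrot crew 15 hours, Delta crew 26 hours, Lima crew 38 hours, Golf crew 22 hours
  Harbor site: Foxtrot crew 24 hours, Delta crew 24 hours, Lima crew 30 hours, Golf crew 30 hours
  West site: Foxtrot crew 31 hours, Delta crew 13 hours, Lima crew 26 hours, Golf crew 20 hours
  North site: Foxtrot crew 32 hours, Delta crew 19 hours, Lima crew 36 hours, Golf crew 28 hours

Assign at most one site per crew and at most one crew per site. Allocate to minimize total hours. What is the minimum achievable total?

Optimal: Foxtrot crew→East site (15 hours), Delta crew→North site (19 hours), Lima crew→Harbor site (30 hours), Golf crew→West site (20 hours) — total 15+19+30+20 = 84 hours.
Row-greedy (each crew in turn takes its cheapest remaining site) gives 86 hours, worse by 2.
Next-best assignment: Foxtrot crew→East site, Delta crew→West site, Lima crew→Harbor site, Golf crew→North site = 86 hours.
Every other assignment is strictly worse.

Min total: 84 hours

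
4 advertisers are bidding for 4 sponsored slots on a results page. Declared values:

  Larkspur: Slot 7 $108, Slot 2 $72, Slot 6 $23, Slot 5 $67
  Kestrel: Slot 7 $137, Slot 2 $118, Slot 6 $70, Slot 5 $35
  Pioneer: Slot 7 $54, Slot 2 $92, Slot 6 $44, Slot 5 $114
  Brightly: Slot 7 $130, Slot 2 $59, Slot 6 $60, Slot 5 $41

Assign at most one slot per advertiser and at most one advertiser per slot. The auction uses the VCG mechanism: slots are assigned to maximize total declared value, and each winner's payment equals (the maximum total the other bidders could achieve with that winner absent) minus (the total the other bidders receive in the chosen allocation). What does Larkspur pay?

Efficient allocation: Larkspur→Slot 7 ($108), Kestrel→Slot 2 ($118), Pioneer→Slot 5 ($114), Brightly→Slot 6 ($60); total welfare W = $400.
Larkspur receives Slot 7 at value $108, so the others get W − 108 = $292.
Without Larkspur: best allocation of the remaining 3 bidders over all 4 slots is Kestrel→Slot 2 ($118), Pioneer→Slot 5 ($114), Brightly→Slot 7 ($130), total $362.
VCG payment = (others' best without Larkspur) − (others' welfare with Larkspur) = 362 − 292 = $70.

Larkspur pays $70.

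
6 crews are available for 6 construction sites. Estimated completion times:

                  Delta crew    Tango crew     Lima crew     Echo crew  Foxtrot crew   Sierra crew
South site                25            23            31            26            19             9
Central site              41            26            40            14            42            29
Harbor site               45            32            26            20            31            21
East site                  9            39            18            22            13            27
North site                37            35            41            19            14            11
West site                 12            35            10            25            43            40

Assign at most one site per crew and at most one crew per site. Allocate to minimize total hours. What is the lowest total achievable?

Optimal: Delta crew→East site (9 hours), Tango crew→Central site (26 hours), Lima crew→West site (10 hours), Echo crew→Harbor site (20 hours), Foxtrot crew→North site (14 hours), Sierra crew→South site (9 hours) — total 9+26+10+20+14+9 = 88 hours.
Swapping Sierra crew↔Delta crew (Sierra crew→East site 27 hours, Delta crew→South site 25 hours) adds 34.

Min total: 88 hours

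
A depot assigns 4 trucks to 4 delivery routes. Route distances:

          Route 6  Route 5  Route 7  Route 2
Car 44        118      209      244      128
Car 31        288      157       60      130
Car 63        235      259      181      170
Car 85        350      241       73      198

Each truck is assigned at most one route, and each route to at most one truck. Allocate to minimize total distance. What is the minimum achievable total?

Optimal: Car 44→Route 6 (118 km), Car 31→Route 5 (157 km), Car 63→Route 2 (170 km), Car 85→Route 7 (73 km) — total 118+157+170+73 = 518 km.
Row-greedy (each truck in turn takes its cheapest remaining route) gives 589 km, worse by 71.
Next-best assignment: Car 44→Route 6, Car 31→Route 2, Car 63→Route 5, Car 85→Route 7 = 580 km.
No other one-to-one assignment undercuts 518 km.

Minimum total: 518 km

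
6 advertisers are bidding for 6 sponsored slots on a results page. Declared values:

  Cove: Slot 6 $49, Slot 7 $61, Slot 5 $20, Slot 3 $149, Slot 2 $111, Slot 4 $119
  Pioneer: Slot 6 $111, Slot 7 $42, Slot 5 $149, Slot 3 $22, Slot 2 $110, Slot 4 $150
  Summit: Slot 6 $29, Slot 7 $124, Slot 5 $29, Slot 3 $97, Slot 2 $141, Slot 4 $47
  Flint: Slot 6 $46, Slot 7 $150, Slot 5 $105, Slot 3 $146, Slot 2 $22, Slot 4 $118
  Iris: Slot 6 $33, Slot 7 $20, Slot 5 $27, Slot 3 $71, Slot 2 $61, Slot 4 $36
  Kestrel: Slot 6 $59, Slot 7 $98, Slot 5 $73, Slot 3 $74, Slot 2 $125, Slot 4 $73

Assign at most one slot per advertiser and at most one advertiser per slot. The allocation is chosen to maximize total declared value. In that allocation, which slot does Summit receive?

This is the linear assignment problem.
Optimal: Cove→Slot 3 ($149), Pioneer→Slot 5 ($149), Summit→Slot 7 ($124), Flint→Slot 4 ($118), Iris→Slot 6 ($33), Kestrel→Slot 2 ($125) — total 149+149+124+118+33+125 = $698.
Max-entry greedy (repeatedly take the single best remaining cell) gives $696, worse by 2.
Next-best assignment: Cove→Slot 3, Pioneer→Slot 4, Summit→Slot 2, Flint→Slot 7, Iris→Slot 6, Kestrel→Slot 5 = $696.
Swapping Flint↔Summit (Flint→Slot 7 $150, Summit→Slot 4 $47) loses 45.
Checked against all permutations: $698 is optimal.
Summit's own top slot is Slot 2 ($141), but forcing Summit→Slot 2 and reassigning the rest optimally gives only $696 — worse by 2.

Summit receives Slot 7.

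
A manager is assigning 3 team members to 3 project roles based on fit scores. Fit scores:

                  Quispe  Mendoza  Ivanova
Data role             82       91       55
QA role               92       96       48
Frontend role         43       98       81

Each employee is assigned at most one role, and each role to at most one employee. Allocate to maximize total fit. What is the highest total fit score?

Treat this as an assignment problem: match each employee to one role.
Optimal: Quispe→QA role (92 pts), Mendoza→Data role (91 pts), Ivanova→Frontend role (81 pts) — total 92+91+81 = 264 pts.
Next-best assignment: Quispe→Data role, Mendoza→QA role, Ivanova→Frontend role = 259 pts.
Checked against all permutations: 264 pts is optimal.

Max total: 264 pts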